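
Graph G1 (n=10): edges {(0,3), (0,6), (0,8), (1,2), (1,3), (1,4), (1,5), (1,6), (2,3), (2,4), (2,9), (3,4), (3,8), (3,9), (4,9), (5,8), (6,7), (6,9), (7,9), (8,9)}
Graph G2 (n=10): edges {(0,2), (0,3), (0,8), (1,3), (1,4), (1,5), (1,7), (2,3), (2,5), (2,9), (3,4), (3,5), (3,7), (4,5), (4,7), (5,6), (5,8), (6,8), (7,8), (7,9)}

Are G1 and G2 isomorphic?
Yes, isomorphic

The graphs are isomorphic.
One valid mapping φ: V(G1) → V(G2): 0→0, 1→7, 2→1, 3→3, 4→4, 5→9, 6→8, 7→6, 8→2, 9→5

Verify φ preserves adjacency — for each edge of G1, its image is an edge of G2:
  (0,3) → (φ(0),φ(3)) = (0,3) ∈ E(G2) ✓
  (0,6) → (φ(0),φ(6)) = (0,8) ∈ E(G2) ✓
  (0,8) → (φ(0),φ(8)) = (0,2) ∈ E(G2) ✓
  (1,2) → (φ(1),φ(2)) = (1,7) ∈ E(G2) ✓
  (1,3) → (φ(1),φ(3)) = (3,7) ∈ E(G2) ✓
  (1,4) → (φ(1),φ(4)) = (4,7) ∈ E(G2) ✓
  (1,5) → (φ(1),φ(5)) = (7,9) ∈ E(G2) ✓
  (1,6) → (φ(1),φ(6)) = (7,8) ∈ E(G2) ✓
  (2,3) → (φ(2),φ(3)) = (1,3) ∈ E(G2) ✓
  (2,4) → (φ(2),φ(4)) = (1,4) ∈ E(G2) ✓
  (2,9) → (φ(2),φ(9)) = (1,5) ∈ E(G2) ✓
  (3,4) → (φ(3),φ(4)) = (3,4) ∈ E(G2) ✓
  (3,8) → (φ(3),φ(8)) = (2,3) ∈ E(G2) ✓
  (3,9) → (φ(3),φ(9)) = (3,5) ∈ E(G2) ✓
  (4,9) → (φ(4),φ(9)) = (4,5) ∈ E(G2) ✓
  (5,8) → (φ(5),φ(8)) = (2,9) ∈ E(G2) ✓
  (6,7) → (φ(6),φ(7)) = (6,8) ∈ E(G2) ✓
  (6,9) → (φ(6),φ(9)) = (5,8) ∈ E(G2) ✓
  (7,9) → (φ(7),φ(9)) = (5,6) ∈ E(G2) ✓
  (8,9) → (φ(8),φ(9)) = (2,5) ∈ E(G2) ✓
All 20 edges of G1 map to edges of G2, and |E(G1)| = |E(G2)| = 20, so φ is a bijection on edges as well as vertices. Hence G1 ≅ G2.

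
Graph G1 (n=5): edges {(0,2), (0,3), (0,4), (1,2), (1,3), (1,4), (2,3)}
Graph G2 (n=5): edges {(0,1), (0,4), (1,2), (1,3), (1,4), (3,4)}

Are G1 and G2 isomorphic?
No, not isomorphic

The graphs are NOT isomorphic.

Degrees in G1: deg(0)=3, deg(1)=3, deg(2)=3, deg(3)=3, deg(4)=2.
Sorted degree sequence of G1: [3, 3, 3, 3, 2].
Degrees in G2: deg(0)=2, deg(1)=4, deg(2)=1, deg(3)=2, deg(4)=3.
Sorted degree sequence of G2: [4, 3, 2, 2, 1].
The (sorted) degree sequence is an isomorphism invariant, so since G1 and G2 have different degree sequences they cannot be isomorphic.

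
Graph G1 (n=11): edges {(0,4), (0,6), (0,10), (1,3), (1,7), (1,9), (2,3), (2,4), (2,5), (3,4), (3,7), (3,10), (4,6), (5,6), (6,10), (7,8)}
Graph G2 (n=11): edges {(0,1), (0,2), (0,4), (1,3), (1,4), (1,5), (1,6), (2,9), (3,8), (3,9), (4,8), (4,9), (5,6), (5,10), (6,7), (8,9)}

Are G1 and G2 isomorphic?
Yes, isomorphic

The graphs are isomorphic.
One valid mapping φ: V(G1) → V(G2): 0→8, 1→5, 2→0, 3→1, 4→4, 5→2, 6→9, 7→6, 8→7, 9→10, 10→3

Verify φ preserves adjacency — for each edge of G1, its image is an edge of G2:
  (0,4) → (φ(0),φ(4)) = (4,8) ∈ E(G2) ✓
  (0,6) → (φ(0),φ(6)) = (8,9) ∈ E(G2) ✓
  (0,10) → (φ(0),φ(10)) = (3,8) ∈ E(G2) ✓
  (1,3) → (φ(1),φ(3)) = (1,5) ∈ E(G2) ✓
  (1,7) → (φ(1),φ(7)) = (5,6) ∈ E(G2) ✓
  (1,9) → (φ(1),φ(9)) = (5,10) ∈ E(G2) ✓
  (2,3) → (φ(2),φ(3)) = (0,1) ∈ E(G2) ✓
  (2,4) → (φ(2),φ(4)) = (0,4) ∈ E(G2) ✓
  (2,5) → (φ(2),φ(5)) = (0,2) ∈ E(G2) ✓
  (3,4) → (φ(3),φ(4)) = (1,4) ∈ E(G2) ✓
  (3,7) → (φ(3),φ(7)) = (1,6) ∈ E(G2) ✓
  (3,10) → (φ(3),φ(10)) = (1,3) ∈ E(G2) ✓
  (4,6) → (φ(4),φ(6)) = (4,9) ∈ E(G2) ✓
  (5,6) → (φ(5),φ(6)) = (2,9) ∈ E(G2) ✓
  (6,10) → (φ(6),φ(10)) = (3,9) ∈ E(G2) ✓
  (7,8) → (φ(7),φ(8)) = (6,7) ∈ E(G2) ✓
All 16 edges of G1 map to edges of G2, and |E(G1)| = |E(G2)| = 16, so φ is a bijection on edges as well as vertices. Hence G1 ≅ G2.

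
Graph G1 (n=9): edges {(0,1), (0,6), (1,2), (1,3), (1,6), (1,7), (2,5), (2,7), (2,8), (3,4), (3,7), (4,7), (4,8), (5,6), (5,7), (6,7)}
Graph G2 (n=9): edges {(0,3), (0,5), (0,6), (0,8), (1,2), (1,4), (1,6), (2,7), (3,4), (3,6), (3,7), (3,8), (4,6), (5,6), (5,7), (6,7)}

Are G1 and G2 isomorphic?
Yes, isomorphic

The graphs are isomorphic.
One valid mapping φ: V(G1) → V(G2): 0→8, 1→3, 2→7, 3→4, 4→1, 5→5, 6→0, 7→6, 8→2

Verify φ preserves adjacency — for each edge of G1, its image is an edge of G2:
  (0,1) → (φ(0),φ(1)) = (3,8) ∈ E(G2) ✓
  (0,6) → (φ(0),φ(6)) = (0,8) ∈ E(G2) ✓
  (1,2) → (φ(1),φ(2)) = (3,7) ∈ E(G2) ✓
  (1,3) → (φ(1),φ(3)) = (3,4) ∈ E(G2) ✓
  (1,6) → (φ(1),φ(6)) = (0,3) ∈ E(G2) ✓
  (1,7) → (φ(1),φ(7)) = (3,6) ∈ E(G2) ✓
  (2,5) → (φ(2),φ(5)) = (5,7) ∈ E(G2) ✓
  (2,7) → (φ(2),φ(7)) = (6,7) ∈ E(G2) ✓
  (2,8) → (φ(2),φ(8)) = (2,7) ∈ E(G2) ✓
  (3,4) → (φ(3),φ(4)) = (1,4) ∈ E(G2) ✓
  (3,7) → (φ(3),φ(7)) = (4,6) ∈ E(G2) ✓
  (4,7) → (φ(4),φ(7)) = (1,6) ∈ E(G2) ✓
  (4,8) → (φ(4),φ(8)) = (1,2) ∈ E(G2) ✓
  (5,6) → (φ(5),φ(6)) = (0,5) ∈ E(G2) ✓
  (5,7) → (φ(5),φ(7)) = (5,6) ∈ E(G2) ✓
  (6,7) → (φ(6),φ(7)) = (0,6) ∈ E(G2) ✓
All 16 edges of G1 map to edges of G2, and |E(G1)| = |E(G2)| = 16, so φ is a bijection on edges as well as vertices. Hence G1 ≅ G2.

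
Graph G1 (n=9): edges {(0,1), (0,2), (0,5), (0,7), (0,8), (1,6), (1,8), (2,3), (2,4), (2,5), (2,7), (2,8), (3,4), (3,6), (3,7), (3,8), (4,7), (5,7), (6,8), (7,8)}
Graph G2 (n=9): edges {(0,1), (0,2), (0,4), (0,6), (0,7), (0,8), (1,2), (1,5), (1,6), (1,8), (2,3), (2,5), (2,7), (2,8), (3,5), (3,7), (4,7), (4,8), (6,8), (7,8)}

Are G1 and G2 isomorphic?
Yes, isomorphic

The graphs are isomorphic.
One valid mapping φ: V(G1) → V(G2): 0→7, 1→3, 2→8, 3→1, 4→6, 5→4, 6→5, 7→0, 8→2

Verify φ preserves adjacency — for each edge of G1, its image is an edge of G2:
  (0,1) → (φ(0),φ(1)) = (3,7) ∈ E(G2) ✓
  (0,2) → (φ(0),φ(2)) = (7,8) ∈ E(G2) ✓
  (0,5) → (φ(0),φ(5)) = (4,7) ∈ E(G2) ✓
  (0,7) → (φ(0),φ(7)) = (0,7) ∈ E(G2) ✓
  (0,8) → (φ(0),φ(8)) = (2,7) ∈ E(G2) ✓
  (1,6) → (φ(1),φ(6)) = (3,5) ∈ E(G2) ✓
  (1,8) → (φ(1),φ(8)) = (2,3) ∈ E(G2) ✓
  (2,3) → (φ(2),φ(3)) = (1,8) ∈ E(G2) ✓
  (2,4) → (φ(2),φ(4)) = (6,8) ∈ E(G2) ✓
  (2,5) → (φ(2),φ(5)) = (4,8) ∈ E(G2) ✓
  (2,7) → (φ(2),φ(7)) = (0,8) ∈ E(G2) ✓
  (2,8) → (φ(2),φ(8)) = (2,8) ∈ E(G2) ✓
  (3,4) → (φ(3),φ(4)) = (1,6) ∈ E(G2) ✓
  (3,6) → (φ(3),φ(6)) = (1,5) ∈ E(G2) ✓
  (3,7) → (φ(3),φ(7)) = (0,1) ∈ E(G2) ✓
  (3,8) → (φ(3),φ(8)) = (1,2) ∈ E(G2) ✓
  (4,7) → (φ(4),φ(7)) = (0,6) ∈ E(G2) ✓
  (5,7) → (φ(5),φ(7)) = (0,4) ∈ E(G2) ✓
  (6,8) → (φ(6),φ(8)) = (2,5) ∈ E(G2) ✓
  (7,8) → (φ(7),φ(8)) = (0,2) ∈ E(G2) ✓
All 20 edges of G1 map to edges of G2, and |E(G1)| = |E(G2)| = 20, so φ is a bijection on edges as well as vertices. Hence G1 ≅ G2.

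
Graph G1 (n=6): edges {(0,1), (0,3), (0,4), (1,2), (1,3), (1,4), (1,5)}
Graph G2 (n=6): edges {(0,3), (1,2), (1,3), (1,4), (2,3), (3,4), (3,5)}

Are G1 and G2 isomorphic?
Yes, isomorphic

The graphs are isomorphic.
One valid mapping φ: V(G1) → V(G2): 0→1, 1→3, 2→5, 3→2, 4→4, 5→0

Verify φ preserves adjacency — for each edge of G1, its image is an edge of G2:
  (0,1) → (φ(0),φ(1)) = (1,3) ∈ E(G2) ✓
  (0,3) → (φ(0),φ(3)) = (1,2) ∈ E(G2) ✓
  (0,4) → (φ(0),φ(4)) = (1,4) ∈ E(G2) ✓
  (1,2) → (φ(1),φ(2)) = (3,5) ∈ E(G2) ✓
  (1,3) → (φ(1),φ(3)) = (2,3) ∈ E(G2) ✓
  (1,4) → (φ(1),φ(4)) = (3,4) ∈ E(G2) ✓
  (1,5) → (φ(1),φ(5)) = (0,3) ∈ E(G2) ✓
All 7 edges of G1 map to edges of G2, and |E(G1)| = |E(G2)| = 7, so φ is a bijection on edges as well as vertices. Hence G1 ≅ G2.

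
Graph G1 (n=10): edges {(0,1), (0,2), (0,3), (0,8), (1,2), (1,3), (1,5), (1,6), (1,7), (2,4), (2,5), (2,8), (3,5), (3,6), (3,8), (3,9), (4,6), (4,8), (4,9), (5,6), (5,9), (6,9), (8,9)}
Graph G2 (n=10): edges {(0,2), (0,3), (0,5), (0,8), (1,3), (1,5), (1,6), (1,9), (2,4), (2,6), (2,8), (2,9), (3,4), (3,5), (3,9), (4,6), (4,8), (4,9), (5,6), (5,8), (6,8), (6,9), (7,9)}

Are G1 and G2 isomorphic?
Yes, isomorphic

The graphs are isomorphic.
One valid mapping φ: V(G1) → V(G2): 0→1, 1→9, 2→3, 3→6, 4→0, 5→4, 6→2, 7→7, 8→5, 9→8

Verify φ preserves adjacency — for each edge of G1, its image is an edge of G2:
  (0,1) → (φ(0),φ(1)) = (1,9) ∈ E(G2) ✓
  (0,2) → (φ(0),φ(2)) = (1,3) ∈ E(G2) ✓
  (0,3) → (φ(0),φ(3)) = (1,6) ∈ E(G2) ✓
  (0,8) → (φ(0),φ(8)) = (1,5) ∈ E(G2) ✓
  (1,2) → (φ(1),φ(2)) = (3,9) ∈ E(G2) ✓
  (1,3) → (φ(1),φ(3)) = (6,9) ∈ E(G2) ✓
  (1,5) → (φ(1),φ(5)) = (4,9) ∈ E(G2) ✓
  (1,6) → (φ(1),φ(6)) = (2,9) ∈ E(G2) ✓
  (1,7) → (φ(1),φ(7)) = (7,9) ∈ E(G2) ✓
  (2,4) → (φ(2),φ(4)) = (0,3) ∈ E(G2) ✓
  (2,5) → (φ(2),φ(5)) = (3,4) ∈ E(G2) ✓
  (2,8) → (φ(2),φ(8)) = (3,5) ∈ E(G2) ✓
  (3,5) → (φ(3),φ(5)) = (4,6) ∈ E(G2) ✓
  (3,6) → (φ(3),φ(6)) = (2,6) ∈ E(G2) ✓
  (3,8) → (φ(3),φ(8)) = (5,6) ∈ E(G2) ✓
  (3,9) → (φ(3),φ(9)) = (6,8) ∈ E(G2) ✓
  (4,6) → (φ(4),φ(6)) = (0,2) ∈ E(G2) ✓
  (4,8) → (φ(4),φ(8)) = (0,5) ∈ E(G2) ✓
  (4,9) → (φ(4),φ(9)) = (0,8) ∈ E(G2) ✓
  (5,6) → (φ(5),φ(6)) = (2,4) ∈ E(G2) ✓
  (5,9) → (φ(5),φ(9)) = (4,8) ∈ E(G2) ✓
  (6,9) → (φ(6),φ(9)) = (2,8) ∈ E(G2) ✓
  (8,9) → (φ(8),φ(9)) = (5,8) ∈ E(G2) ✓
All 23 edges of G1 map to edges of G2, and |E(G1)| = |E(G2)| = 23, so φ is a bijection on edges as well as vertices. Hence G1 ≅ G2.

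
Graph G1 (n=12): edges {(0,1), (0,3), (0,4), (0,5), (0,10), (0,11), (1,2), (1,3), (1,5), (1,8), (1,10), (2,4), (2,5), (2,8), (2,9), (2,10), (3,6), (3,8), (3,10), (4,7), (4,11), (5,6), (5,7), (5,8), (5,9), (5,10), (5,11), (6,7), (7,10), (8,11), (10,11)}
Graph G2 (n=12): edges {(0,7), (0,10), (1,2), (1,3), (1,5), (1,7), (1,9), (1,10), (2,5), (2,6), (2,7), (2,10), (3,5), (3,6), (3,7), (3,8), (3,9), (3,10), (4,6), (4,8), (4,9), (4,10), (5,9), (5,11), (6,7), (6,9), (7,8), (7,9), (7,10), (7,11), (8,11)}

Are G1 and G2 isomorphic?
Yes, isomorphic

The graphs are isomorphic.
One valid mapping φ: V(G1) → V(G2): 0→9, 1→1, 2→10, 3→5, 4→4, 5→7, 6→11, 7→8, 8→2, 9→0, 10→3, 11→6

Verify φ preserves adjacency — for each edge of G1, its image is an edge of G2:
  (0,1) → (φ(0),φ(1)) = (1,9) ∈ E(G2) ✓
  (0,3) → (φ(0),φ(3)) = (5,9) ∈ E(G2) ✓
  (0,4) → (φ(0),φ(4)) = (4,9) ∈ E(G2) ✓
  (0,5) → (φ(0),φ(5)) = (7,9) ∈ E(G2) ✓
  (0,10) → (φ(0),φ(10)) = (3,9) ∈ E(G2) ✓
  (0,11) → (φ(0),φ(11)) = (6,9) ∈ E(G2) ✓
  (1,2) → (φ(1),φ(2)) = (1,10) ∈ E(G2) ✓
  (1,3) → (φ(1),φ(3)) = (1,5) ∈ E(G2) ✓
  (1,5) → (φ(1),φ(5)) = (1,7) ∈ E(G2) ✓
  (1,8) → (φ(1),φ(8)) = (1,2) ∈ E(G2) ✓
  (1,10) → (φ(1),φ(10)) = (1,3) ∈ E(G2) ✓
  (2,4) → (φ(2),φ(4)) = (4,10) ∈ E(G2) ✓
  (2,5) → (φ(2),φ(5)) = (7,10) ∈ E(G2) ✓
  (2,8) → (φ(2),φ(8)) = (2,10) ∈ E(G2) ✓
  (2,9) → (φ(2),φ(9)) = (0,10) ∈ E(G2) ✓
  (2,10) → (φ(2),φ(10)) = (3,10) ∈ E(G2) ✓
  (3,6) → (φ(3),φ(6)) = (5,11) ∈ E(G2) ✓
  (3,8) → (φ(3),φ(8)) = (2,5) ∈ E(G2) ✓
  (3,10) → (φ(3),φ(10)) = (3,5) ∈ E(G2) ✓
  (4,7) → (φ(4),φ(7)) = (4,8) ∈ E(G2) ✓
  (4,11) → (φ(4),φ(11)) = (4,6) ∈ E(G2) ✓
  (5,6) → (φ(5),φ(6)) = (7,11) ∈ E(G2) ✓
  (5,7) → (φ(5),φ(7)) = (7,8) ∈ E(G2) ✓
  (5,8) → (φ(5),φ(8)) = (2,7) ∈ E(G2) ✓
  (5,9) → (φ(5),φ(9)) = (0,7) ∈ E(G2) ✓
  (5,10) → (φ(5),φ(10)) = (3,7) ∈ E(G2) ✓
  (5,11) → (φ(5),φ(11)) = (6,7) ∈ E(G2) ✓
  (6,7) → (φ(6),φ(7)) = (8,11) ∈ E(G2) ✓
  (7,10) → (φ(7),φ(10)) = (3,8) ∈ E(G2) ✓
  (8,11) → (φ(8),φ(11)) = (2,6) ∈ E(G2) ✓
  (10,11) → (φ(10),φ(11)) = (3,6) ∈ E(G2) ✓
All 31 edges of G1 map to edges of G2, and |E(G1)| = |E(G2)| = 31, so φ is a bijection on edges as well as vertices. Hence G1 ≅ G2.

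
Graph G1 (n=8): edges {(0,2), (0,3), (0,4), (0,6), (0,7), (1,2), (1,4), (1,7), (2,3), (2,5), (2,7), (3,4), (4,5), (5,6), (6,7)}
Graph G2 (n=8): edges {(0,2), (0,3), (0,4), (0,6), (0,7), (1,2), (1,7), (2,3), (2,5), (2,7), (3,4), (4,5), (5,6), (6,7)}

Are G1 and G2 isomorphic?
No, not isomorphic

The graphs are NOT isomorphic.

Counting edges: G1 has 15 edge(s); G2 has 14 edge(s).
Edge count is an isomorphism invariant (a bijection on vertices induces a bijection on edges), so differing edge counts rule out isomorphism.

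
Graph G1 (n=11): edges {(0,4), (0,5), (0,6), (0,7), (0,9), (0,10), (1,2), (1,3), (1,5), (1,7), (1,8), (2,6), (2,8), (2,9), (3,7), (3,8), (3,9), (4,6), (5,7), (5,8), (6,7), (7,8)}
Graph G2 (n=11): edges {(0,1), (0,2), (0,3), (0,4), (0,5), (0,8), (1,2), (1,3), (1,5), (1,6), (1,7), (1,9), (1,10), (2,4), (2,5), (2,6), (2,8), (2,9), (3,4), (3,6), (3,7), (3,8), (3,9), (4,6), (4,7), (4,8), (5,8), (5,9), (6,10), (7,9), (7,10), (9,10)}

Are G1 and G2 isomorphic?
No, not isomorphic

The graphs are NOT isomorphic.

Counting triangles (3-cliques): G1 has 11, G2 has 30.
Triangle count is an isomorphism invariant, so differing triangle counts rule out isomorphism.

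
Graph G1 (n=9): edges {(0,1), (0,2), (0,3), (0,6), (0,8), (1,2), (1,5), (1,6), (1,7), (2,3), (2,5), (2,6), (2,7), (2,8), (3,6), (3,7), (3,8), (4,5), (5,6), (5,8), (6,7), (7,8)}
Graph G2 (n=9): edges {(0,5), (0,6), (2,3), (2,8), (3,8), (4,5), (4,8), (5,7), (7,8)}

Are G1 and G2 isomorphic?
No, not isomorphic

The graphs are NOT isomorphic.

Connected components of G1: 1 component(s) with vertex sets [[0, 1, 2, 3, 4, 5, 6, 7, 8]], sizes [9].
Connected components of G2: 2 component(s) with vertex sets [[1], [0, 2, 3, 4, 5, 6, 7, 8]], sizes [1, 8].
The number of connected components (and the multiset of component sizes) is an isomorphism invariant — an isomorphism maps each component of G1 bijectively onto a component of G2. Since G1 has 1 component(s) and G2 has 2, they cannot be isomorphic.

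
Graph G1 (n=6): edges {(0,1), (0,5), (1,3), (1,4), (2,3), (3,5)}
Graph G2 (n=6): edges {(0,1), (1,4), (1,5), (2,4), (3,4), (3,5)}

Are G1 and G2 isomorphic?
Yes, isomorphic

The graphs are isomorphic.
One valid mapping φ: V(G1) → V(G2): 0→5, 1→1, 2→2, 3→4, 4→0, 5→3

Verify φ preserves adjacency — for each edge of G1, its image is an edge of G2:
  (0,1) → (φ(0),φ(1)) = (1,5) ∈ E(G2) ✓
  (0,5) → (φ(0),φ(5)) = (3,5) ∈ E(G2) ✓
  (1,3) → (φ(1),φ(3)) = (1,4) ∈ E(G2) ✓
  (1,4) → (φ(1),φ(4)) = (0,1) ∈ E(G2) ✓
  (2,3) → (φ(2),φ(3)) = (2,4) ∈ E(G2) ✓
  (3,5) → (φ(3),φ(5)) = (3,4) ∈ E(G2) ✓
All 6 edges of G1 map to edges of G2, and |E(G1)| = |E(G2)| = 6, so φ is a bijection on edges as well as vertices. Hence G1 ≅ G2.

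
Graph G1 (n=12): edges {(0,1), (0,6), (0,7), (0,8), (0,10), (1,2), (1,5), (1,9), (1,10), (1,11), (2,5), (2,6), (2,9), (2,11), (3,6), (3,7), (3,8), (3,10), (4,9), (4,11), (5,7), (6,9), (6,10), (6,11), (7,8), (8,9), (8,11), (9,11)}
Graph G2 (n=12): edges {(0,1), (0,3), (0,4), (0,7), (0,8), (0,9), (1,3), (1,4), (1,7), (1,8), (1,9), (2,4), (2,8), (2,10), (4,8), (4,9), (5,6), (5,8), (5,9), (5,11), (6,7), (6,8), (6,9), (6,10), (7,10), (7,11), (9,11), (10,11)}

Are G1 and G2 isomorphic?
Yes, isomorphic

The graphs are isomorphic.
One valid mapping φ: V(G1) → V(G2): 0→6, 1→8, 2→4, 3→11, 4→3, 5→2, 6→9, 7→10, 8→7, 9→0, 10→5, 11→1

Verify φ preserves adjacency — for each edge of G1, its image is an edge of G2:
  (0,1) → (φ(0),φ(1)) = (6,8) ∈ E(G2) ✓
  (0,6) → (φ(0),φ(6)) = (6,9) ∈ E(G2) ✓
  (0,7) → (φ(0),φ(7)) = (6,10) ∈ E(G2) ✓
  (0,8) → (φ(0),φ(8)) = (6,7) ∈ E(G2) ✓
  (0,10) → (φ(0),φ(10)) = (5,6) ∈ E(G2) ✓
  (1,2) → (φ(1),φ(2)) = (4,8) ∈ E(G2) ✓
  (1,5) → (φ(1),φ(5)) = (2,8) ∈ E(G2) ✓
  (1,9) → (φ(1),φ(9)) = (0,8) ∈ E(G2) ✓
  (1,10) → (φ(1),φ(10)) = (5,8) ∈ E(G2) ✓
  (1,11) → (φ(1),φ(11)) = (1,8) ∈ E(G2) ✓
  (2,5) → (φ(2),φ(5)) = (2,4) ∈ E(G2) ✓
  (2,6) → (φ(2),φ(6)) = (4,9) ∈ E(G2) ✓
  (2,9) → (φ(2),φ(9)) = (0,4) ∈ E(G2) ✓
  (2,11) → (φ(2),φ(11)) = (1,4) ∈ E(G2) ✓
  (3,6) → (φ(3),φ(6)) = (9,11) ∈ E(G2) ✓
  (3,7) → (φ(3),φ(7)) = (10,11) ∈ E(G2) ✓
  (3,8) → (φ(3),φ(8)) = (7,11) ∈ E(G2) ✓
  (3,10) → (φ(3),φ(10)) = (5,11) ∈ E(G2) ✓
  (4,9) → (φ(4),φ(9)) = (0,3) ∈ E(G2) ✓
  (4,11) → (φ(4),φ(11)) = (1,3) ∈ E(G2) ✓
  (5,7) → (φ(5),φ(7)) = (2,10) ∈ E(G2) ✓
  (6,9) → (φ(6),φ(9)) = (0,9) ∈ E(G2) ✓
  (6,10) → (φ(6),φ(10)) = (5,9) ∈ E(G2) ✓
  (6,11) → (φ(6),φ(11)) = (1,9) ∈ E(G2) ✓
  (7,8) → (φ(7),φ(8)) = (7,10) ∈ E(G2) ✓
  (8,9) → (φ(8),φ(9)) = (0,7) ∈ E(G2) ✓
  (8,11) → (φ(8),φ(11)) = (1,7) ∈ E(G2) ✓
  (9,11) → (φ(9),φ(11)) = (0,1) ∈ E(G2) ✓
All 28 edges of G1 map to edges of G2, and |E(G1)| = |E(G2)| = 28, so φ is a bijection on edges as well as vertices. Hence G1 ≅ G2.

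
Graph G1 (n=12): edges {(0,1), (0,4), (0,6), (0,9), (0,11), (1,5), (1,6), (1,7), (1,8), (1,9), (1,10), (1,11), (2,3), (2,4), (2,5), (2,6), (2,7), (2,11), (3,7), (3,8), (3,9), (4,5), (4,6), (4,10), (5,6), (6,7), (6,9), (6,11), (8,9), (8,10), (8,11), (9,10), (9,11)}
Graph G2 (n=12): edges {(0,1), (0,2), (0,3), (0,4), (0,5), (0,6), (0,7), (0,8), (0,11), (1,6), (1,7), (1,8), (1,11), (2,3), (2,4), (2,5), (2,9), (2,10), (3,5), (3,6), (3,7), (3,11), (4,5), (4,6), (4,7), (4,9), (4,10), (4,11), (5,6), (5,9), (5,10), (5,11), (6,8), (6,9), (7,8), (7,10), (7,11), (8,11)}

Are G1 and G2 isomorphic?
No, not isomorphic

The graphs are NOT isomorphic.

Degrees in G1: deg(0)=5, deg(1)=8, deg(2)=6, deg(3)=4, deg(4)=5, deg(5)=4, deg(6)=8, deg(7)=4, deg(8)=5, deg(9)=7, deg(10)=4, deg(11)=6.
Sorted degree sequence of G1: [8, 8, 7, 6, 6, 5, 5, 5, 4, 4, 4, 4].
Degrees in G2: deg(0)=9, deg(1)=5, deg(2)=6, deg(3)=6, deg(4)=8, deg(5)=8, deg(6)=7, deg(7)=7, deg(8)=5, deg(9)=4, deg(10)=4, deg(11)=7.
Sorted degree sequence of G2: [9, 8, 8, 7, 7, 7, 6, 6, 5, 5, 4, 4].
The (sorted) degree sequence is an isomorphism invariant, so since G1 and G2 have different degree sequences they cannot be isomorphic.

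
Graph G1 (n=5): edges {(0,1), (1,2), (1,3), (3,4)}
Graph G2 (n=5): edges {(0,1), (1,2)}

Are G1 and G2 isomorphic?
No, not isomorphic

The graphs are NOT isomorphic.

Counting edges: G1 has 4 edge(s); G2 has 2 edge(s).
Edge count is an isomorphism invariant (a bijection on vertices induces a bijection on edges), so differing edge counts rule out isomorphism.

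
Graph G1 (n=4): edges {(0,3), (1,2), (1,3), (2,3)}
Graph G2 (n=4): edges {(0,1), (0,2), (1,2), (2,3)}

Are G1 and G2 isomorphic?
Yes, isomorphic

The graphs are isomorphic.
One valid mapping φ: V(G1) → V(G2): 0→3, 1→1, 2→0, 3→2

Verify φ preserves adjacency — for each edge of G1, its image is an edge of G2:
  (0,3) → (φ(0),φ(3)) = (2,3) ∈ E(G2) ✓
  (1,2) → (φ(1),φ(2)) = (0,1) ∈ E(G2) ✓
  (1,3) → (φ(1),φ(3)) = (1,2) ∈ E(G2) ✓
  (2,3) → (φ(2),φ(3)) = (0,2) ∈ E(G2) ✓
All 4 edges of G1 map to edges of G2, and |E(G1)| = |E(G2)| = 4, so φ is a bijection on edges as well as vertices. Hence G1 ≅ G2.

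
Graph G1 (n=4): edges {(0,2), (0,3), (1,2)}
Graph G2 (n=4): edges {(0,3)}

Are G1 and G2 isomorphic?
No, not isomorphic

The graphs are NOT isomorphic.

Counting edges: G1 has 3 edge(s); G2 has 1 edge(s).
Edge count is an isomorphism invariant (a bijection on vertices induces a bijection on edges), so differing edge counts rule out isomorphism.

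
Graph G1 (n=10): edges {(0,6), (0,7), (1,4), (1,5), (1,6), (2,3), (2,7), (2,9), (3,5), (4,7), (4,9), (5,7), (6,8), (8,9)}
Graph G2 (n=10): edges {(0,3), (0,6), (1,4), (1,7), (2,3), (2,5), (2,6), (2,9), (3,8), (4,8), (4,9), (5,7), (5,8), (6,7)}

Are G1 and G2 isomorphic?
Yes, isomorphic

The graphs are isomorphic.
One valid mapping φ: V(G1) → V(G2): 0→9, 1→8, 2→6, 3→0, 4→5, 5→3, 6→4, 7→2, 8→1, 9→7

Verify φ preserves adjacency — for each edge of G1, its image is an edge of G2:
  (0,6) → (φ(0),φ(6)) = (4,9) ∈ E(G2) ✓
  (0,7) → (φ(0),φ(7)) = (2,9) ∈ E(G2) ✓
  (1,4) → (φ(1),φ(4)) = (5,8) ∈ E(G2) ✓
  (1,5) → (φ(1),φ(5)) = (3,8) ∈ E(G2) ✓
  (1,6) → (φ(1),φ(6)) = (4,8) ∈ E(G2) ✓
  (2,3) → (φ(2),φ(3)) = (0,6) ∈ E(G2) ✓
  (2,7) → (φ(2),φ(7)) = (2,6) ∈ E(G2) ✓
  (2,9) → (φ(2),φ(9)) = (6,7) ∈ E(G2) ✓
  (3,5) → (φ(3),φ(5)) = (0,3) ∈ E(G2) ✓
  (4,7) → (φ(4),φ(7)) = (2,5) ∈ E(G2) ✓
  (4,9) → (φ(4),φ(9)) = (5,7) ∈ E(G2) ✓
  (5,7) → (φ(5),φ(7)) = (2,3) ∈ E(G2) ✓
  (6,8) → (φ(6),φ(8)) = (1,4) ∈ E(G2) ✓
  (8,9) → (φ(8),φ(9)) = (1,7) ∈ E(G2) ✓
All 14 edges of G1 map to edges of G2, and |E(G1)| = |E(G2)| = 14, so φ is a bijection on edges as well as vertices. Hence G1 ≅ G2.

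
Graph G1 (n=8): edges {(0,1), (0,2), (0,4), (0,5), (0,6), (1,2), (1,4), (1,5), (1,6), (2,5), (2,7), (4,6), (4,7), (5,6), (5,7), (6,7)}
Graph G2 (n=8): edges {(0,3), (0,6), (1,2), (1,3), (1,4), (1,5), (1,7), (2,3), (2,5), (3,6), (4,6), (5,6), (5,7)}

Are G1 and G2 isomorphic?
No, not isomorphic

The graphs are NOT isomorphic.

Degrees in G1: deg(0)=5, deg(1)=5, deg(2)=4, deg(3)=0, deg(4)=4, deg(5)=5, deg(6)=5, deg(7)=4.
Sorted degree sequence of G1: [5, 5, 5, 5, 4, 4, 4, 0].
Degrees in G2: deg(0)=2, deg(1)=5, deg(2)=3, deg(3)=4, deg(4)=2, deg(5)=4, deg(6)=4, deg(7)=2.
Sorted degree sequence of G2: [5, 4, 4, 4, 3, 2, 2, 2].
The (sorted) degree sequence is an isomorphism invariant, so since G1 and G2 have different degree sequences they cannot be isomorphic.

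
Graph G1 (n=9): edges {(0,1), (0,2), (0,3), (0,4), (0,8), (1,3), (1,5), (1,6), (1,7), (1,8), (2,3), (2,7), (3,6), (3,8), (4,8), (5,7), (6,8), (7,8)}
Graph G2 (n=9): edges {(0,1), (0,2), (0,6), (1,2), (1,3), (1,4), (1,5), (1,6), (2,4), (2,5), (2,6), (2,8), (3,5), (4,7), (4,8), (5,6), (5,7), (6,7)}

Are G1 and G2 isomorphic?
Yes, isomorphic

The graphs are isomorphic.
One valid mapping φ: V(G1) → V(G2): 0→5, 1→2, 2→7, 3→6, 4→3, 5→8, 6→0, 7→4, 8→1

Verify φ preserves adjacency — for each edge of G1, its image is an edge of G2:
  (0,1) → (φ(0),φ(1)) = (2,5) ∈ E(G2) ✓
  (0,2) → (φ(0),φ(2)) = (5,7) ∈ E(G2) ✓
  (0,3) → (φ(0),φ(3)) = (5,6) ∈ E(G2) ✓
  (0,4) → (φ(0),φ(4)) = (3,5) ∈ E(G2) ✓
  (0,8) → (φ(0),φ(8)) = (1,5) ∈ E(G2) ✓
  (1,3) → (φ(1),φ(3)) = (2,6) ∈ E(G2) ✓
  (1,5) → (φ(1),φ(5)) = (2,8) ∈ E(G2) ✓
  (1,6) → (φ(1),φ(6)) = (0,2) ∈ E(G2) ✓
  (1,7) → (φ(1),φ(7)) = (2,4) ∈ E(G2) ✓
  (1,8) → (φ(1),φ(8)) = (1,2) ∈ E(G2) ✓
  (2,3) → (φ(2),φ(3)) = (6,7) ∈ E(G2) ✓
  (2,7) → (φ(2),φ(7)) = (4,7) ∈ E(G2) ✓
  (3,6) → (φ(3),φ(6)) = (0,6) ∈ E(G2) ✓
  (3,8) → (φ(3),φ(8)) = (1,6) ∈ E(G2) ✓
  (4,8) → (φ(4),φ(8)) = (1,3) ∈ E(G2) ✓
  (5,7) → (φ(5),φ(7)) = (4,8) ∈ E(G2) ✓
  (6,8) → (φ(6),φ(8)) = (0,1) ∈ E(G2) ✓
  (7,8) → (φ(7),φ(8)) = (1,4) ∈ E(G2) ✓
All 18 edges of G1 map to edges of G2, and |E(G1)| = |E(G2)| = 18, so φ is a bijection on edges as well as vertices. Hence G1 ≅ G2.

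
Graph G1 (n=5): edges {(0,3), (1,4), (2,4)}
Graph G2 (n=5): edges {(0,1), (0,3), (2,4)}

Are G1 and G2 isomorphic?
Yes, isomorphic

The graphs are isomorphic.
One valid mapping φ: V(G1) → V(G2): 0→4, 1→1, 2→3, 3→2, 4→0

Verify φ preserves adjacency — for each edge of G1, its image is an edge of G2:
  (0,3) → (φ(0),φ(3)) = (2,4) ∈ E(G2) ✓
  (1,4) → (φ(1),φ(4)) = (0,1) ∈ E(G2) ✓
  (2,4) → (φ(2),φ(4)) = (0,3) ∈ E(G2) ✓
All 3 edges of G1 map to edges of G2, and |E(G1)| = |E(G2)| = 3, so φ is a bijection on edges as well as vertices. Hence G1 ≅ G2.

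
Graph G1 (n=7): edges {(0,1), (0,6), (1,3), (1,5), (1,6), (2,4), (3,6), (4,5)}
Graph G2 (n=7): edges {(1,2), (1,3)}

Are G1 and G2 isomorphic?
No, not isomorphic

The graphs are NOT isomorphic.

Connected components of G1: 1 component(s) with vertex sets [[0, 1, 2, 3, 4, 5, 6]], sizes [7].
Connected components of G2: 5 component(s) with vertex sets [[0], [4], [5], [6], [1, 2, 3]], sizes [1, 1, 1, 1, 3].
The number of connected components (and the multiset of component sizes) is an isomorphism invariant — an isomorphism maps each component of G1 bijectively onto a component of G2. Since G1 has 1 component(s) and G2 has 5, they cannot be isomorphic.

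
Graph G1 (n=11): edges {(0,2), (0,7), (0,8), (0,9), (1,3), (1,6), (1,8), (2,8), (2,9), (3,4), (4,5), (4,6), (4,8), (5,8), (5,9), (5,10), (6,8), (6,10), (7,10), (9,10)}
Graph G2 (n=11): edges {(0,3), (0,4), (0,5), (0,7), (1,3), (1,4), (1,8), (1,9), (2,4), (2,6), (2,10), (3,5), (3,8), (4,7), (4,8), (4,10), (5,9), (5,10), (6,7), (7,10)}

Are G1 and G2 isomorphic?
Yes, isomorphic

The graphs are isomorphic.
One valid mapping φ: V(G1) → V(G2): 0→1, 1→2, 2→8, 3→6, 4→7, 5→0, 6→10, 7→9, 8→4, 9→3, 10→5

Verify φ preserves adjacency — for each edge of G1, its image is an edge of G2:
  (0,2) → (φ(0),φ(2)) = (1,8) ∈ E(G2) ✓
  (0,7) → (φ(0),φ(7)) = (1,9) ∈ E(G2) ✓
  (0,8) → (φ(0),φ(8)) = (1,4) ∈ E(G2) ✓
  (0,9) → (φ(0),φ(9)) = (1,3) ∈ E(G2) ✓
  (1,3) → (φ(1),φ(3)) = (2,6) ∈ E(G2) ✓
  (1,6) → (φ(1),φ(6)) = (2,10) ∈ E(G2) ✓
  (1,8) → (φ(1),φ(8)) = (2,4) ∈ E(G2) ✓
  (2,8) → (φ(2),φ(8)) = (4,8) ∈ E(G2) ✓
  (2,9) → (φ(2),φ(9)) = (3,8) ∈ E(G2) ✓
  (3,4) → (φ(3),φ(4)) = (6,7) ∈ E(G2) ✓
  (4,5) → (φ(4),φ(5)) = (0,7) ∈ E(G2) ✓
  (4,6) → (φ(4),φ(6)) = (7,10) ∈ E(G2) ✓
  (4,8) → (φ(4),φ(8)) = (4,7) ∈ E(G2) ✓
  (5,8) → (φ(5),φ(8)) = (0,4) ∈ E(G2) ✓
  (5,9) → (φ(5),φ(9)) = (0,3) ∈ E(G2) ✓
  (5,10) → (φ(5),φ(10)) = (0,5) ∈ E(G2) ✓
  (6,8) → (φ(6),φ(8)) = (4,10) ∈ E(G2) ✓
  (6,10) → (φ(6),φ(10)) = (5,10) ∈ E(G2) ✓
  (7,10) → (φ(7),φ(10)) = (5,9) ∈ E(G2) ✓
  (9,10) → (φ(9),φ(10)) = (3,5) ∈ E(G2) ✓
All 20 edges of G1 map to edges of G2, and |E(G1)| = |E(G2)| = 20, so φ is a bijection on edges as well as vertices. Hence G1 ≅ G2.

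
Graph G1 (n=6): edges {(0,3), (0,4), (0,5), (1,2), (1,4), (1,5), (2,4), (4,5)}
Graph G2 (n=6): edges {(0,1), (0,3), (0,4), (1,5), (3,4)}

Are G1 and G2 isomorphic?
No, not isomorphic

The graphs are NOT isomorphic.

Counting triangles (3-cliques): G1 has 3, G2 has 1.
Triangle count is an isomorphism invariant, so differing triangle counts rule out isomorphism.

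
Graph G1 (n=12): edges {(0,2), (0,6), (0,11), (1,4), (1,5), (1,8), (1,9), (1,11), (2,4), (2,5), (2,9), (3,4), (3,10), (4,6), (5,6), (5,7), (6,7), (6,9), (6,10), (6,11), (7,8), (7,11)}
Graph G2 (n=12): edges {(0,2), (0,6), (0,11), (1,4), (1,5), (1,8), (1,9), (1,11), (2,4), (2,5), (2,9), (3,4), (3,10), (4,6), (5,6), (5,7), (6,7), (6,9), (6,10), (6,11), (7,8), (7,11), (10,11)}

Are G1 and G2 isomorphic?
No, not isomorphic

The graphs are NOT isomorphic.

Counting edges: G1 has 22 edge(s); G2 has 23 edge(s).
Edge count is an isomorphism invariant (a bijection on vertices induces a bijection on edges), so differing edge counts rule out isomorphism.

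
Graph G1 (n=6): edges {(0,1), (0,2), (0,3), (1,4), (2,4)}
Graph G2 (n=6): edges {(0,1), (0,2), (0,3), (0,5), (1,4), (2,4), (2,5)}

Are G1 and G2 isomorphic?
No, not isomorphic

The graphs are NOT isomorphic.

Counting edges: G1 has 5 edge(s); G2 has 7 edge(s).
Edge count is an isomorphism invariant (a bijection on vertices induces a bijection on edges), so differing edge counts rule out isomorphism.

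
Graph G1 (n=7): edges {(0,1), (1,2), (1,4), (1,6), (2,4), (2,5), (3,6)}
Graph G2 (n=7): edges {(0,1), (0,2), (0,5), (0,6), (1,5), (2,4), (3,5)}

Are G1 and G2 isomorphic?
Yes, isomorphic

The graphs are isomorphic.
One valid mapping φ: V(G1) → V(G2): 0→6, 1→0, 2→5, 3→4, 4→1, 5→3, 6→2

Verify φ preserves adjacency — for each edge of G1, its image is an edge of G2:
  (0,1) → (φ(0),φ(1)) = (0,6) ∈ E(G2) ✓
  (1,2) → (φ(1),φ(2)) = (0,5) ∈ E(G2) ✓
  (1,4) → (φ(1),φ(4)) = (0,1) ∈ E(G2) ✓
  (1,6) → (φ(1),φ(6)) = (0,2) ∈ E(G2) ✓
  (2,4) → (φ(2),φ(4)) = (1,5) ∈ E(G2) ✓
  (2,5) → (φ(2),φ(5)) = (3,5) ∈ E(G2) ✓
  (3,6) → (φ(3),φ(6)) = (2,4) ∈ E(G2) ✓
All 7 edges of G1 map to edges of G2, and |E(G1)| = |E(G2)| = 7, so φ is a bijection on edges as well as vertices. Hence G1 ≅ G2.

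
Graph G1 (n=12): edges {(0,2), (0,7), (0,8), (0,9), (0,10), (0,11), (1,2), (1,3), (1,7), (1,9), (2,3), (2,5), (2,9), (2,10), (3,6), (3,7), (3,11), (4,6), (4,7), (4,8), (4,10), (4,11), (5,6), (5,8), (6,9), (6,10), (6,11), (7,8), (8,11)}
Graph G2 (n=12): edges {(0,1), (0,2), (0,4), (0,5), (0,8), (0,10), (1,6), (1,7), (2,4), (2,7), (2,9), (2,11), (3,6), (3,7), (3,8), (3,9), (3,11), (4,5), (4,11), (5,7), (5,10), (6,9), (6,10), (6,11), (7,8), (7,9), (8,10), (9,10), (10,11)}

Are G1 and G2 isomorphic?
Yes, isomorphic

The graphs are isomorphic.
One valid mapping φ: V(G1) → V(G2): 0→10, 1→4, 2→0, 3→2, 4→3, 5→1, 6→7, 7→11, 8→6, 9→5, 10→8, 11→9

Verify φ preserves adjacency — for each edge of G1, its image is an edge of G2:
  (0,2) → (φ(0),φ(2)) = (0,10) ∈ E(G2) ✓
  (0,7) → (φ(0),φ(7)) = (10,11) ∈ E(G2) ✓
  (0,8) → (φ(0),φ(8)) = (6,10) ∈ E(G2) ✓
  (0,9) → (φ(0),φ(9)) = (5,10) ∈ E(G2) ✓
  (0,10) → (φ(0),φ(10)) = (8,10) ∈ E(G2) ✓
  (0,11) → (φ(0),φ(11)) = (9,10) ∈ E(G2) ✓
  (1,2) → (φ(1),φ(2)) = (0,4) ∈ E(G2) ✓
  (1,3) → (φ(1),φ(3)) = (2,4) ∈ E(G2) ✓
  (1,7) → (φ(1),φ(7)) = (4,11) ∈ E(G2) ✓
  (1,9) → (φ(1),φ(9)) = (4,5) ∈ E(G2) ✓
  (2,3) → (φ(2),φ(3)) = (0,2) ∈ E(G2) ✓
  (2,5) → (φ(2),φ(5)) = (0,1) ∈ E(G2) ✓
  (2,9) → (φ(2),φ(9)) = (0,5) ∈ E(G2) ✓
  (2,10) → (φ(2),φ(10)) = (0,8) ∈ E(G2) ✓
  (3,6) → (φ(3),φ(6)) = (2,7) ∈ E(G2) ✓
  (3,7) → (φ(3),φ(7)) = (2,11) ∈ E(G2) ✓
  (3,11) → (φ(3),φ(11)) = (2,9) ∈ E(G2) ✓
  (4,6) → (φ(4),φ(6)) = (3,7) ∈ E(G2) ✓
  (4,7) → (φ(4),φ(7)) = (3,11) ∈ E(G2) ✓
  (4,8) → (φ(4),φ(8)) = (3,6) ∈ E(G2) ✓
  (4,10) → (φ(4),φ(10)) = (3,8) ∈ E(G2) ✓
  (4,11) → (φ(4),φ(11)) = (3,9) ∈ E(G2) ✓
  (5,6) → (φ(5),φ(6)) = (1,7) ∈ E(G2) ✓
  (5,8) → (φ(5),φ(8)) = (1,6) ∈ E(G2) ✓
  (6,9) → (φ(6),φ(9)) = (5,7) ∈ E(G2) ✓
  (6,10) → (φ(6),φ(10)) = (7,8) ∈ E(G2) ✓
  (6,11) → (φ(6),φ(11)) = (7,9) ∈ E(G2) ✓
  (7,8) → (φ(7),φ(8)) = (6,11) ∈ E(G2) ✓
  (8,11) → (φ(8),φ(11)) = (6,9) ∈ E(G2) ✓
All 29 edges of G1 map to edges of G2, and |E(G1)| = |E(G2)| = 29, so φ is a bijection on edges as well as vertices. Hence G1 ≅ G2.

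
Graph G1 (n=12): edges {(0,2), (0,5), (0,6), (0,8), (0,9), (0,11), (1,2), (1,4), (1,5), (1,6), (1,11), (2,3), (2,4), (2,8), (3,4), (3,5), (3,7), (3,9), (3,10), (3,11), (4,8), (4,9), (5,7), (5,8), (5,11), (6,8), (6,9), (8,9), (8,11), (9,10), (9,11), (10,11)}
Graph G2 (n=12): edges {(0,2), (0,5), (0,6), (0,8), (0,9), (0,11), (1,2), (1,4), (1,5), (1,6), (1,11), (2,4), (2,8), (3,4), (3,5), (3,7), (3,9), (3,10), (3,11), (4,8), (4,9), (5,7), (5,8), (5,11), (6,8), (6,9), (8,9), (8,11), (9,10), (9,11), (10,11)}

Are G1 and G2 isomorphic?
No, not isomorphic

The graphs are NOT isomorphic.

Counting edges: G1 has 32 edge(s); G2 has 31 edge(s).
Edge count is an isomorphism invariant (a bijection on vertices induces a bijection on edges), so differing edge counts rule out isomorphism.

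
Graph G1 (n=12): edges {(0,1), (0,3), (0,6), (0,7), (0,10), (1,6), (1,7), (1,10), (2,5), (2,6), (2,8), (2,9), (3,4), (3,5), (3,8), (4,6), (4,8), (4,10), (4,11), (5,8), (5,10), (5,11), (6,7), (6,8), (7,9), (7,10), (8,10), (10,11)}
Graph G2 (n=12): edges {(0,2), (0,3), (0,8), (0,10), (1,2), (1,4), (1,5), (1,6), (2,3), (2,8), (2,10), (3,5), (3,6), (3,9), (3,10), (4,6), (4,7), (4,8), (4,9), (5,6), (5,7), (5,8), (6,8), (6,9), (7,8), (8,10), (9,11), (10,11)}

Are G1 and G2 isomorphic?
Yes, isomorphic

The graphs are isomorphic.
One valid mapping φ: V(G1) → V(G2): 0→2, 1→0, 2→9, 3→1, 4→5, 5→4, 6→3, 7→10, 8→6, 9→11, 10→8, 11→7

Verify φ preserves adjacency — for each edge of G1, its image is an edge of G2:
  (0,1) → (φ(0),φ(1)) = (0,2) ∈ E(G2) ✓
  (0,3) → (φ(0),φ(3)) = (1,2) ∈ E(G2) ✓
  (0,6) → (φ(0),φ(6)) = (2,3) ∈ E(G2) ✓
  (0,7) → (φ(0),φ(7)) = (2,10) ∈ E(G2) ✓
  (0,10) → (φ(0),φ(10)) = (2,8) ∈ E(G2) ✓
  (1,6) → (φ(1),φ(6)) = (0,3) ∈ E(G2) ✓
  (1,7) → (φ(1),φ(7)) = (0,10) ∈ E(G2) ✓
  (1,10) → (φ(1),φ(10)) = (0,8) ∈ E(G2) ✓
  (2,5) → (φ(2),φ(5)) = (4,9) ∈ E(G2) ✓
  (2,6) → (φ(2),φ(6)) = (3,9) ∈ E(G2) ✓
  (2,8) → (φ(2),φ(8)) = (6,9) ∈ E(G2) ✓
  (2,9) → (φ(2),φ(9)) = (9,11) ∈ E(G2) ✓
  (3,4) → (φ(3),φ(4)) = (1,5) ∈ E(G2) ✓
  (3,5) → (φ(3),φ(5)) = (1,4) ∈ E(G2) ✓
  (3,8) → (φ(3),φ(8)) = (1,6) ∈ E(G2) ✓
  (4,6) → (φ(4),φ(6)) = (3,5) ∈ E(G2) ✓
  (4,8) → (φ(4),φ(8)) = (5,6) ∈ E(G2) ✓
  (4,10) → (φ(4),φ(10)) = (5,8) ∈ E(G2) ✓
  (4,11) → (φ(4),φ(11)) = (5,7) ∈ E(G2) ✓
  (5,8) → (φ(5),φ(8)) = (4,6) ∈ E(G2) ✓
  (5,10) → (φ(5),φ(10)) = (4,8) ∈ E(G2) ✓
  (5,11) → (φ(5),φ(11)) = (4,7) ∈ E(G2) ✓
  (6,7) → (φ(6),φ(7)) = (3,10) ∈ E(G2) ✓
  (6,8) → (φ(6),φ(8)) = (3,6) ∈ E(G2) ✓
  (7,9) → (φ(7),φ(9)) = (10,11) ∈ E(G2) ✓
  (7,10) → (φ(7),φ(10)) = (8,10) ∈ E(G2) ✓
  (8,10) → (φ(8),φ(10)) = (6,8) ∈ E(G2) ✓
  (10,11) → (φ(10),φ(11)) = (7,8) ∈ E(G2) ✓
All 28 edges of G1 map to edges of G2, and |E(G1)| = |E(G2)| = 28, so φ is a bijection on edges as well as vertices. Hence G1 ≅ G2.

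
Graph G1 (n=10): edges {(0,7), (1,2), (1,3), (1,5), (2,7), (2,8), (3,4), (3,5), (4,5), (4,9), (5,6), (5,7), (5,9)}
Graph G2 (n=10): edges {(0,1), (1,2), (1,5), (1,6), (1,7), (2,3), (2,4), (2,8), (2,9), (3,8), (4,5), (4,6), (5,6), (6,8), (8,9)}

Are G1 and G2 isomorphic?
No, not isomorphic

The graphs are NOT isomorphic.

Degrees in G1: deg(0)=1, deg(1)=3, deg(2)=3, deg(3)=3, deg(4)=3, deg(5)=6, deg(6)=1, deg(7)=3, deg(8)=1, deg(9)=2.
Sorted degree sequence of G1: [6, 3, 3, 3, 3, 3, 2, 1, 1, 1].
Degrees in G2: deg(0)=1, deg(1)=5, deg(2)=5, deg(3)=2, deg(4)=3, deg(5)=3, deg(6)=4, deg(7)=1, deg(8)=4, deg(9)=2.
Sorted degree sequence of G2: [5, 5, 4, 4, 3, 3, 2, 2, 1, 1].
The (sorted) degree sequence is an isomorphism invariant, so since G1 and G2 have different degree sequences they cannot be isomorphic.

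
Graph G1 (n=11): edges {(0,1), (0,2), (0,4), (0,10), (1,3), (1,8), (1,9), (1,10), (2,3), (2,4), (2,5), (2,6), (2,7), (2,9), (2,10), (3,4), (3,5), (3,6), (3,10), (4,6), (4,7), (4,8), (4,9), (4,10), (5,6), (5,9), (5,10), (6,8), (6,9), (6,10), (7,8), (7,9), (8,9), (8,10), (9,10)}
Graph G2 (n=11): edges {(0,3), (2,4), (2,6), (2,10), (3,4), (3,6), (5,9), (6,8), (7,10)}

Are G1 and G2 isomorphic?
No, not isomorphic

The graphs are NOT isomorphic.

Connected components of G1: 1 component(s) with vertex sets [[0, 1, 2, 3, 4, 5, 6, 7, 8, 9, 10]], sizes [11].
Connected components of G2: 3 component(s) with vertex sets [[1], [5, 9], [0, 2, 3, 4, 6, 7, 8, 10]], sizes [1, 2, 8].
The number of connected components (and the multiset of component sizes) is an isomorphism invariant — an isomorphism maps each component of G1 bijectively onto a component of G2. Since G1 has 1 component(s) and G2 has 3, they cannot be isomorphic.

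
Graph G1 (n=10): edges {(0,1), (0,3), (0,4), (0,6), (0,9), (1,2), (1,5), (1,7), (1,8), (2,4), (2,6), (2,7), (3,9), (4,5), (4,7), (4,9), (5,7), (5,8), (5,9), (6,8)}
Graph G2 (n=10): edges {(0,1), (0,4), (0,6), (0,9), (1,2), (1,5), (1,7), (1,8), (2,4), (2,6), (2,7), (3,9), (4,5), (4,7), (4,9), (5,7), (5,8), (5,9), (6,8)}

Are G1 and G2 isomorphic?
No, not isomorphic

The graphs are NOT isomorphic.

Counting edges: G1 has 20 edge(s); G2 has 19 edge(s).
Edge count is an isomorphism invariant (a bijection on vertices induces a bijection on edges), so differing edge counts rule out isomorphism.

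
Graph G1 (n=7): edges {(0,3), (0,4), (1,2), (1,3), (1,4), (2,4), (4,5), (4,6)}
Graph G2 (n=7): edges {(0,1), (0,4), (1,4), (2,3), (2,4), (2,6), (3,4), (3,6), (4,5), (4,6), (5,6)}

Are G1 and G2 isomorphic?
No, not isomorphic

The graphs are NOT isomorphic.

Counting triangles (3-cliques): G1 has 1, G2 has 6.
Triangle count is an isomorphism invariant, so differing triangle counts rule out isomorphism.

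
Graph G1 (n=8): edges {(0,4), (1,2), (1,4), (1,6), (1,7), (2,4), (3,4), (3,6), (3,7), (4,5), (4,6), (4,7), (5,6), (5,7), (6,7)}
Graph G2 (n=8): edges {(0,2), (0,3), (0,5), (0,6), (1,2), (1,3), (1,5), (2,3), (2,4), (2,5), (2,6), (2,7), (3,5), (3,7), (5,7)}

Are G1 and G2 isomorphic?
Yes, isomorphic

The graphs are isomorphic.
One valid mapping φ: V(G1) → V(G2): 0→4, 1→0, 2→6, 3→7, 4→2, 5→1, 6→3, 7→5

Verify φ preserves adjacency — for each edge of G1, its image is an edge of G2:
  (0,4) → (φ(0),φ(4)) = (2,4) ∈ E(G2) ✓
  (1,2) → (φ(1),φ(2)) = (0,6) ∈ E(G2) ✓
  (1,4) → (φ(1),φ(4)) = (0,2) ∈ E(G2) ✓
  (1,6) → (φ(1),φ(6)) = (0,3) ∈ E(G2) ✓
  (1,7) → (φ(1),φ(7)) = (0,5) ∈ E(G2) ✓
  (2,4) → (φ(2),φ(4)) = (2,6) ∈ E(G2) ✓
  (3,4) → (φ(3),φ(4)) = (2,7) ∈ E(G2) ✓
  (3,6) → (φ(3),φ(6)) = (3,7) ∈ E(G2) ✓
  (3,7) → (φ(3),φ(7)) = (5,7) ∈ E(G2) ✓
  (4,5) → (φ(4),φ(5)) = (1,2) ∈ E(G2) ✓
  (4,6) → (φ(4),φ(6)) = (2,3) ∈ E(G2) ✓
  (4,7) → (φ(4),φ(7)) = (2,5) ∈ E(G2) ✓
  (5,6) → (φ(5),φ(6)) = (1,3) ∈ E(G2) ✓
  (5,7) → (φ(5),φ(7)) = (1,5) ∈ E(G2) ✓
  (6,7) → (φ(6),φ(7)) = (3,5) ∈ E(G2) ✓
All 15 edges of G1 map to edges of G2, and |E(G1)| = |E(G2)| = 15, so φ is a bijection on edges as well as vertices. Hence G1 ≅ G2.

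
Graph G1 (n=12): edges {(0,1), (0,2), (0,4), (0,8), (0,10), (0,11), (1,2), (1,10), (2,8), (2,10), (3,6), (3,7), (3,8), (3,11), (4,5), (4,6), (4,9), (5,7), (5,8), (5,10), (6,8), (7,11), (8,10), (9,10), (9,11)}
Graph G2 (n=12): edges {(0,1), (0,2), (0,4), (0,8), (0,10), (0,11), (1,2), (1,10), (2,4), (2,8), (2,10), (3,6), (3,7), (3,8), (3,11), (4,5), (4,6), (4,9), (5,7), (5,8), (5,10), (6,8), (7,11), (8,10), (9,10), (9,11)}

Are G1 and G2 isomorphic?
No, not isomorphic

The graphs are NOT isomorphic.

Counting edges: G1 has 25 edge(s); G2 has 26 edge(s).
Edge count is an isomorphism invariant (a bijection on vertices induces a bijection on edges), so differing edge counts rule out isomorphism.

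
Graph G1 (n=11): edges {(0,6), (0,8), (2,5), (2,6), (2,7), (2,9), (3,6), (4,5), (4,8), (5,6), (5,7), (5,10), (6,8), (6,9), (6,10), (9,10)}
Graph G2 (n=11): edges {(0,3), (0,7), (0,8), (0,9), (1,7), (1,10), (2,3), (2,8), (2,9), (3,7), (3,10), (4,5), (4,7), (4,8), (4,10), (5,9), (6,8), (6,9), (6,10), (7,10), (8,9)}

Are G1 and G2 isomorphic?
No, not isomorphic

The graphs are NOT isomorphic.

Counting triangles (3-cliques): G1 has 6, G2 has 7.
Triangle count is an isomorphism invariant, so differing triangle counts rule out isomorphism.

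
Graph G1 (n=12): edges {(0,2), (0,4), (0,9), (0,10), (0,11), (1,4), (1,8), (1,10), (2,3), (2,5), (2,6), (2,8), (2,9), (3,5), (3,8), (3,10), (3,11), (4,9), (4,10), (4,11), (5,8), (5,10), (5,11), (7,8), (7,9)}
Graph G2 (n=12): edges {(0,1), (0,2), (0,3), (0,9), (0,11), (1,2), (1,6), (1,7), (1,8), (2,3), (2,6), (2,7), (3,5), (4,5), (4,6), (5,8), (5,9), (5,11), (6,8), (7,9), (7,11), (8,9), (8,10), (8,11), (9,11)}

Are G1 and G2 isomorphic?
Yes, isomorphic

The graphs are isomorphic.
One valid mapping φ: V(G1) → V(G2): 0→1, 1→3, 2→8, 3→11, 4→2, 5→9, 6→10, 7→4, 8→5, 9→6, 10→0, 11→7

Verify φ preserves adjacency — for each edge of G1, its image is an edge of G2:
  (0,2) → (φ(0),φ(2)) = (1,8) ∈ E(G2) ✓
  (0,4) → (φ(0),φ(4)) = (1,2) ∈ E(G2) ✓
  (0,9) → (φ(0),φ(9)) = (1,6) ∈ E(G2) ✓
  (0,10) → (φ(0),φ(10)) = (0,1) ∈ E(G2) ✓
  (0,11) → (φ(0),φ(11)) = (1,7) ∈ E(G2) ✓
  (1,4) → (φ(1),φ(4)) = (2,3) ∈ E(G2) ✓
  (1,8) → (φ(1),φ(8)) = (3,5) ∈ E(G2) ✓
  (1,10) → (φ(1),φ(10)) = (0,3) ∈ E(G2) ✓
  (2,3) → (φ(2),φ(3)) = (8,11) ∈ E(G2) ✓
  (2,5) → (φ(2),φ(5)) = (8,9) ∈ E(G2) ✓
  (2,6) → (φ(2),φ(6)) = (8,10) ∈ E(G2) ✓
  (2,8) → (φ(2),φ(8)) = (5,8) ∈ E(G2) ✓
  (2,9) → (φ(2),φ(9)) = (6,8) ∈ E(G2) ✓
  (3,5) → (φ(3),φ(5)) = (9,11) ∈ E(G2) ✓
  (3,8) → (φ(3),φ(8)) = (5,11) ∈ E(G2) ✓
  (3,10) → (φ(3),φ(10)) = (0,11) ∈ E(G2) ✓
  (3,11) → (φ(3),φ(11)) = (7,11) ∈ E(G2) ✓
  (4,9) → (φ(4),φ(9)) = (2,6) ∈ E(G2) ✓
  (4,10) → (φ(4),φ(10)) = (0,2) ∈ E(G2) ✓
  (4,11) → (φ(4),φ(11)) = (2,7) ∈ E(G2) ✓
  (5,8) → (φ(5),φ(8)) = (5,9) ∈ E(G2) ✓
  (5,10) → (φ(5),φ(10)) = (0,9) ∈ E(G2) ✓
  (5,11) → (φ(5),φ(11)) = (7,9) ∈ E(G2) ✓
  (7,8) → (φ(7),φ(8)) = (4,5) ∈ E(G2) ✓
  (7,9) → (φ(7),φ(9)) = (4,6) ∈ E(G2) ✓
All 25 edges of G1 map to edges of G2, and |E(G1)| = |E(G2)| = 25, so φ is a bijection on edges as well as vertices. Hence G1 ≅ G2.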